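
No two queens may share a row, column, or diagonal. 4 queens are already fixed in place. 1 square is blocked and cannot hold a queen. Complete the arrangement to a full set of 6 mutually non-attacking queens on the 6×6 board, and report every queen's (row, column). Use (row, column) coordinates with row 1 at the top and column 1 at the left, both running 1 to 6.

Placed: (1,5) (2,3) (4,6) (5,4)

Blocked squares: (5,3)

Row 3: attacked by (1,5)→{3,5}; (2,3)→{2,3,4}; (4,6)→{5,6}; (5,4)→{2,4,6}. Safe: 1. Place at column 1.
Row 6: attacked by (1,5)→{5}; (2,3)→{3}; (3,1)→{1,4}; (4,6)→{4,6}; (5,4)→{3,4,5}. Safe: 2. Place at column 2.
Columns [5, 3, 1, 6, 4, 2], r−c [-4, -1, 2, -2, 1, 4], r+c [6, 5, 4, 10, 9, 8] are all distinct, so no two queens attack.

(1,5) (2,3) (3,1) (4,6) (5,4) (6,2)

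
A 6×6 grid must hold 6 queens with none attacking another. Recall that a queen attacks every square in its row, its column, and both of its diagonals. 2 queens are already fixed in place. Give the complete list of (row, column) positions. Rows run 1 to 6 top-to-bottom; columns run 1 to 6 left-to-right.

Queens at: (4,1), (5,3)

Row 1: attacked by (4,1)→{1,4}; (5,3)→{3}. Safe: 2, 5, 6. Place at column 2.
Row 2: attacked by (1,2)→{1,2,3}; (4,1)→{1,3}; (5,3)→{3,6}. Safe: 4, 5. Place at column 4.
Row 3: attacked by (1,2)→{2,4}; (2,4)→{3,4,5}; (4,1)→{1,2}; (5,3)→{1,3,5}. Safe: 6. Place at column 6.
Row 6: attacked by (1,2)→{2}; (2,4)→{4}; (3,6)→{3,6}; (4,1)→{1,3}; (5,3)→{2,3,4}. Safe: 5. Place at column 5.
Columns [2, 4, 6, 1, 3, 5], r−c [-1, -2, -3, 3, 2, 1], r+c [3, 6, 9, 5, 8, 11] are all distinct, so no two queens attack.

(1,2) (2,4) (3,6) (4,1) (5,3) (6,5)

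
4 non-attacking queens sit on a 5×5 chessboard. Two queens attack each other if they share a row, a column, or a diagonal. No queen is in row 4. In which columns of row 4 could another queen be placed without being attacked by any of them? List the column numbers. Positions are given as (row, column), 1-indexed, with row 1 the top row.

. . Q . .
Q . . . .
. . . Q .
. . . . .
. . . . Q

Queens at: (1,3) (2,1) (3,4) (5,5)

columns 2

(1,3) attacks row 4 at column 3.
(2,1) attacks row 4 at column 1 and diagonals 3.
(3,4) attacks row 4 at column 4 and diagonals 3, 5.
(5,5) attacks row 4 at column 5 and diagonals 4.
Attacked columns: {1, 3, 4, 5}. Safe: {2}.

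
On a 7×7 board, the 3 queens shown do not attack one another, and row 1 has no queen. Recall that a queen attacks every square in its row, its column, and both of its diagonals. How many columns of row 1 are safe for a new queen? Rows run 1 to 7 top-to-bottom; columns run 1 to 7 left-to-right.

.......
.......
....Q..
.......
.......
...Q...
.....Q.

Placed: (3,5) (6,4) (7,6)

2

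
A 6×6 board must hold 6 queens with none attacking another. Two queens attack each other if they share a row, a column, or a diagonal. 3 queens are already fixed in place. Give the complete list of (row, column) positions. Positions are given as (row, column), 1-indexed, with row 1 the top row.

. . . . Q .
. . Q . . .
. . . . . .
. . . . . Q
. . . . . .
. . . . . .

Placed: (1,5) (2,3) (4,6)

(1,5) (2,3) (3,1) (4,6) (5,4) (6,2)

Row 3: attacked by (1,5)→{3,5}; (2,3)→{2,3,4}; (4,6)→{5,6}. Safe: 1. Place at column 1.
Row 5: attacked by (1,5)→{1,5}; (2,3)→{3,6}; (3,1)→{1,3}; (4,6)→{5,6}. Safe: 2, 4. Place at column 4.
Row 6: attacked by (1,5)→{5}; (2,3)→{3}; (3,1)→{1,4}; (4,6)→{4,6}; (5,4)→{3,4,5}. Safe: 2. Place at column 2.
Columns [5, 3, 1, 6, 4, 2], r−c [-4, -1, 2, -2, 1, 4], r+c [6, 5, 4, 10, 9, 8] are all distinct, so no two queens attack.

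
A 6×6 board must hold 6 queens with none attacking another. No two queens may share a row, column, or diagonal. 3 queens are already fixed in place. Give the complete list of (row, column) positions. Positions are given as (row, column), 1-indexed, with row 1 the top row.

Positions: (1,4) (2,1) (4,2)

(1,4) (2,1) (3,5) (4,2) (5,6) (6,3)

Row 3: attacked by (1,4)→{2,4,6}; (2,1)→{1,2}; (4,2)→{1,2,3}. Safe: 5. Place at column 5.
Row 5: attacked by (1,4)→{4}; (2,1)→{1,4}; (3,5)→{3,5}; (4,2)→{1,2,3}. Safe: 6. Place at column 6.
Row 6: attacked by (1,4)→{4}; (2,1)→{1,5}; (3,5)→{2,5}; (4,2)→{2,4}; (5,6)→{5,6}. Safe: 3. Place at column 3.
Columns [4, 1, 5, 2, 6, 3], r−c [-3, 1, -2, 2, -1, 3], r+c [5, 3, 8, 6, 11, 9] are all distinct, so no two queens attack.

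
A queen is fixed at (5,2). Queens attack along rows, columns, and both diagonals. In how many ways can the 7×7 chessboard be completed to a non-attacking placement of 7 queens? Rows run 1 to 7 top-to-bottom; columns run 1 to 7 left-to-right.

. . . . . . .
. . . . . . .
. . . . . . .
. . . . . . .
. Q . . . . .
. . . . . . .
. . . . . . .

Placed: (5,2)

6

Branch on row 1: col 1 → 1; col 3 → 1; col 4 → 2; col 5 → 1; col 7 → 1.
Sum: 1 + 1 + 2 + 1 + 1 = 6.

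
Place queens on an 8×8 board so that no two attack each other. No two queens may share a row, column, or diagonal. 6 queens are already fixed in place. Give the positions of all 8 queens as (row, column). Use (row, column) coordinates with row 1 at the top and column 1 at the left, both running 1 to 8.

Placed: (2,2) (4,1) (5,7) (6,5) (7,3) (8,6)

Row 1: attacked by (2,2)→{1,2,3}; (4,1)→{1,4}; (5,7)→{3,7}; (6,5)→{5}; (7,3)→{3}; (8,6)→{6}. Safe: 8. Place at column 8.
Row 3: attacked by (1,8)→{6,8}; (2,2)→{1,2,3}; (4,1)→{1,2}; (5,7)→{5,7}; (6,5)→{2,5,8}; (7,3)→{3,7}; (8,6)→{1,6}. Safe: 4. Place at column 4.
Columns [8, 2, 4, 1, 7, 5, 3, 6], r−c [-7, 0, -1, 3, -2, 1, 4, 2], r+c [9, 4, 7, 5, 12, 11, 10, 14] are all distinct, so no two queens attack.

(1,8) (2,2) (3,4) (4,1) (5,7) (6,5) (7,3) (8,6)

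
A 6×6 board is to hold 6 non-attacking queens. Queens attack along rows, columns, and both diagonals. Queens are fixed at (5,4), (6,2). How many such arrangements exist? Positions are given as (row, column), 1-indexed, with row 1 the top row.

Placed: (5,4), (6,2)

1

Branch on row 1: col 1 → 0; col 3 → 0; col 5 → 1; col 6 → 0.
Sum: 0 + 0 + 1 + 0 = 1.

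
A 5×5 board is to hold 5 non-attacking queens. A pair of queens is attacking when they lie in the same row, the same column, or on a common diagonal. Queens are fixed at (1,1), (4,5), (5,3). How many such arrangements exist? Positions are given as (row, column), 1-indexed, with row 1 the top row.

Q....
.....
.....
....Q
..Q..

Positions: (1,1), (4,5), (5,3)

Branch on row 2: col 4 → 1.
Sum: 1 = 1.

1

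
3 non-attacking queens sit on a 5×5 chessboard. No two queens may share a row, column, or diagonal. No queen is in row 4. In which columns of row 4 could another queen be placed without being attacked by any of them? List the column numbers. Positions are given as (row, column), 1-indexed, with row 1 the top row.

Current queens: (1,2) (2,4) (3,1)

columns 3

(1,2) attacks row 4 at column 2 and diagonals 5.
(2,4) attacks row 4 at column 4 and diagonals 2.
(3,1) attacks row 4 at column 1 and diagonals 2.
Attacked columns: {1, 2, 4, 5}. Safe: {3}.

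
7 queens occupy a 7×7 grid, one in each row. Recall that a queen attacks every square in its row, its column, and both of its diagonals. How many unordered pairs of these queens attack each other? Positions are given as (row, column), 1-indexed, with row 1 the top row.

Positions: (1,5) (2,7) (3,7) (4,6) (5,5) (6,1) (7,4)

Same column: (1,5)–(5,5) (column 5); (2,7)–(3,7) (column 7).
Same diagonal: (1,5)–(3,7) (|1−3| = |5−7| = 2); (3,7)–(4,6) (|3−4| = |7−6| = 1); (3,7)–(5,5) (|3−5| = |7−5| = 2); (4,6)–(5,5) (|4−5| = |6−5| = 1).
Total attacking pairs: 6.

6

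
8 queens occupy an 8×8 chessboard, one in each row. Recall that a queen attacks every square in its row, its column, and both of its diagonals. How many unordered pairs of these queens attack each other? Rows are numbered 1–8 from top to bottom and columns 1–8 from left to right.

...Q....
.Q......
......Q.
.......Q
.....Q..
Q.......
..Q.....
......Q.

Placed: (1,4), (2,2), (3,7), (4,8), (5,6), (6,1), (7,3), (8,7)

3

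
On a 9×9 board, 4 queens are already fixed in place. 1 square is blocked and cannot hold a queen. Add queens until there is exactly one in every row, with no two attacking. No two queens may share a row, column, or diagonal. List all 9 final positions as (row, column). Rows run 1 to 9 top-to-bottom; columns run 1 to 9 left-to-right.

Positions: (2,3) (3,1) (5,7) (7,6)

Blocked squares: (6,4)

Row 1: attacked by (2,3)→{2,3,4}; (3,1)→{1,3}; (5,7)→{3,7}; (7,6)→{6}. Safe: 5, 8, 9. Place at column 8.
Row 4: attacked by (1,8)→{5,8}; (2,3)→{1,3,5}; (3,1)→{1,2}; (5,7)→{6,7,8}; (7,6)→{3,6,9}. Safe: 4. Place at column 4.
Row 6: attacked by (1,8)→{3,8}; (2,3)→{3,7}; (3,1)→{1,4}; (4,4)→{2,4,6}; (5,7)→{6,7,8}; (7,6)→{5,6,7}. Blocked: 4. Safe: 9. Place at column 9.
Row 8: attacked by (1,8)→{1,8}; (2,3)→{3,9}; (3,1)→{1,6}; (4,4)→{4,8}; (5,7)→{4,7}; (6,9)→{7,9}; (7,6)→{5,6,7}. Safe: 2. Place at column 2.
Row 9: attacked by (1,8)→{8}; (2,3)→{3}; (3,1)→{1,7}; (4,4)→{4,9}; (5,7)→{3,7}; (6,9)→{6,9}; (7,6)→{4,6,8}; (8,2)→{1,2,3}. Safe: 5. Place at column 5.
Columns [8, 3, 1, 4, 7, 9, 6, 2, 5], r−c [-7, -1, 2, 0, -2, -3, 1, 6, 4], r+c [9, 5, 4, 8, 12, 15, 13, 10, 14] are all distinct, so no two queens attack.

(1,8) (2,3) (3,1) (4,4) (5,7) (6,9) (7,6) (8,2) (9,5)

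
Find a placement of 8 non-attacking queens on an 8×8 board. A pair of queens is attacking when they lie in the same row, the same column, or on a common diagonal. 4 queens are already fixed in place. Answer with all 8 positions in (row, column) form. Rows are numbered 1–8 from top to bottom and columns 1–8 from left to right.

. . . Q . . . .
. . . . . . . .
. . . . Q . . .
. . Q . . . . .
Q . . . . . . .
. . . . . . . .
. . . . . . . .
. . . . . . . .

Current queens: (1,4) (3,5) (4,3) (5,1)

Row 2: attacked by (1,4)→{3,4,5}; (3,5)→{4,5,6}; (4,3)→{1,3,5}; (5,1)→{1,4}. Safe: 2, 7, 8. Place at column 8.
Row 6: attacked by (1,4)→{4}; (2,8)→{4,8}; (3,5)→{2,5,8}; (4,3)→{1,3,5}; (5,1)→{1,2}. Safe: 6, 7. Place at column 7.
Row 7: attacked by (1,4)→{4}; (2,8)→{3,8}; (3,5)→{1,5}; (4,3)→{3,6}; (5,1)→{1,3}; (6,7)→{6,7,8}. Safe: 2. Place at column 2.
Row 8: attacked by (1,4)→{4}; (2,8)→{2,8}; (3,5)→{5}; (4,3)→{3,7}; (5,1)→{1,4}; (6,7)→{5,7}; (7,2)→{1,2,3}. Safe: 6. Place at column 6.
Columns [4, 8, 5, 3, 1, 7, 2, 6], r−c [-3, -6, -2, 1, 4, -1, 5, 2], r+c [5, 10, 8, 7, 6, 13, 9, 14] are all distinct, so no two queens attack.

(1,4) (2,8) (3,5) (4,3) (5,1) (6,7) (7,2) (8,6)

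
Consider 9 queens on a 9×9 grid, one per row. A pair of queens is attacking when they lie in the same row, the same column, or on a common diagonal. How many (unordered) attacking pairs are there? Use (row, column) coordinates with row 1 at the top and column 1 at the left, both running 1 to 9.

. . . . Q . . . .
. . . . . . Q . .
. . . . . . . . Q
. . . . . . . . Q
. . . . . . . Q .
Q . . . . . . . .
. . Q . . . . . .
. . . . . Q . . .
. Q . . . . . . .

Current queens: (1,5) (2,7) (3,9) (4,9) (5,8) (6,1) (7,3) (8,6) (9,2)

Same column: (3,9)–(4,9) (column 9).
Same diagonal: (2,7)–(4,9) (|2−4| = |7−9| = 2); (4,9)–(5,8) (|4−5| = |9−8| = 1).
Total attacking pairs: 3.

3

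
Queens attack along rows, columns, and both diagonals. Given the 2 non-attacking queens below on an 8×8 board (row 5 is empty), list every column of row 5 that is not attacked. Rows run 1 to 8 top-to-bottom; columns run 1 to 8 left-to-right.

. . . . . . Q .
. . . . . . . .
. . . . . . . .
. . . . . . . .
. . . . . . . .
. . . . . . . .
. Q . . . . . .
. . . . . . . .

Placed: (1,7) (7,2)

(1,7) attacks row 5 at column 7 and diagonals 3.
(7,2) attacks row 5 at column 2 and diagonals 4.
Attacked columns: {2, 3, 4, 7}. Safe: {1, 5, 6, 8}.

columns 1, 5, 6, 8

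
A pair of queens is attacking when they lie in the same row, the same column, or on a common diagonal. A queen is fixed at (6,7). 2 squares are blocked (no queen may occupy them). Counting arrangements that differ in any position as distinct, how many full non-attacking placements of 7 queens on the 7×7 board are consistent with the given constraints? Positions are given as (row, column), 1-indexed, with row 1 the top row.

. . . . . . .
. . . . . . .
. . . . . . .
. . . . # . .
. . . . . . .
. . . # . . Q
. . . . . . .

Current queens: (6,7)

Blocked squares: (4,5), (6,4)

7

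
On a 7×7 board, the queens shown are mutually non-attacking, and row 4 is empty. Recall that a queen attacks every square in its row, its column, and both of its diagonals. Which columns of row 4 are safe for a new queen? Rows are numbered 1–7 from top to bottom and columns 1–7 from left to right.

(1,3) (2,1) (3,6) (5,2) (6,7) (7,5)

columns 4

(1,3) attacks row 4 at column 3 and diagonals 6.
(2,1) attacks row 4 at column 1 and diagonals 3.
(3,6) attacks row 4 at column 6 and diagonals 5, 7.
(5,2) attacks row 4 at column 2 and diagonals 1, 3.
(6,7) attacks row 4 at column 7 and diagonals 5.
(7,5) attacks row 4 at column 5 and diagonals 2.
Attacked columns: {1, 2, 3, 5, 6, 7}. Safe: {4}.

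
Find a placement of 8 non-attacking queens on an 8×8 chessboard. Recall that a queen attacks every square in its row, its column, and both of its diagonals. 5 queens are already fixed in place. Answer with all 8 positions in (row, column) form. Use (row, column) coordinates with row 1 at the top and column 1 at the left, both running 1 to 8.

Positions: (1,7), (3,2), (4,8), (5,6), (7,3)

Row 2: attacked by (1,7)→{6,7,8}; (3,2)→{1,2,3}; (4,8)→{6,8}; (5,6)→{3,6}; (7,3)→{3,8}. Safe: 4, 5. Place at column 4.
Row 6: attacked by (1,7)→{2,7}; (2,4)→{4,8}; (3,2)→{2,5}; (4,8)→{6,8}; (5,6)→{5,6,7}; (7,3)→{2,3,4}. Safe: 1. Place at column 1.
Row 8: attacked by (1,7)→{7}; (2,4)→{4}; (3,2)→{2,7}; (4,8)→{4,8}; (5,6)→{3,6}; (6,1)→{1,3}; (7,3)→{2,3,4}. Safe: 5. Place at column 5.
Columns [7, 4, 2, 8, 6, 1, 3, 5], r−c [-6, -2, 1, -4, -1, 5, 4, 3], r+c [8, 6, 5, 12, 11, 7, 10, 13] are all distinct, so no two queens attack.

(1,7) (2,4) (3,2) (4,8) (5,6) (6,1) (7,3) (8,5)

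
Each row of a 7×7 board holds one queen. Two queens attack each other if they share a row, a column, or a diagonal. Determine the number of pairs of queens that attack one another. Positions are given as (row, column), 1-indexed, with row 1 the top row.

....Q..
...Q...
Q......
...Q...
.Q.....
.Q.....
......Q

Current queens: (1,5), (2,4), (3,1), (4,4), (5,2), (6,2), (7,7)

Same column: (2,4)–(4,4) (column 4); (5,2)–(6,2) (column 2).
Same diagonal: (1,5)–(2,4) (|1−2| = |5−4| = 1); (4,4)–(6,2) (|4−6| = |4−2| = 2); (4,4)–(7,7) (|4−7| = |4−7| = 3).
Total attacking pairs: 5.

5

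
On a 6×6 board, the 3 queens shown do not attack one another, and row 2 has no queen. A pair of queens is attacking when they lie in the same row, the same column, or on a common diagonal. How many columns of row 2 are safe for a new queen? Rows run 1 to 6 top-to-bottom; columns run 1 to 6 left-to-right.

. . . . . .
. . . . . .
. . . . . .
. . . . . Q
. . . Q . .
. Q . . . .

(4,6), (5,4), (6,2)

2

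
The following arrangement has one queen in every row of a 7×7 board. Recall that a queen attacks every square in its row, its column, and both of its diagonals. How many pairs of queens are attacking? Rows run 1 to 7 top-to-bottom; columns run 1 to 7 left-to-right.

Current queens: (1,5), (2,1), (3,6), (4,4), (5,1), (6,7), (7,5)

Same column: (1,5)–(7,5) (column 5); (2,1)–(5,1) (column 1).
Same diagonal: (1,5)–(5,1) (|1−5| = |5−1| = 4).
Total attacking pairs: 3.

3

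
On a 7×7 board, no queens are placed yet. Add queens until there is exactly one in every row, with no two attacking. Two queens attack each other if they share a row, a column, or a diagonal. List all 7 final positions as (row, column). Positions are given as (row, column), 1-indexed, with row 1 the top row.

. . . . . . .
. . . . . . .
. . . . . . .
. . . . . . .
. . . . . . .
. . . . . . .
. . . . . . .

Row 1: Safe: 1, 2, 3, 4, 5, 6, 7. Place at column 7.
Row 2: attacked by (1,7)→{6,7}. Safe: 1, 2, 3, 4, 5. Place at column 4.
Row 3: attacked by (1,7)→{5,7}; (2,4)→{3,4,5}. Safe: 1, 2, 6. Place at column 1.
Row 4: attacked by (1,7)→{4,7}; (2,4)→{2,4,6}; (3,1)→{1,2}. Safe: 3, 5. Place at column 5.
Row 5: attacked by (1,7)→{3,7}; (2,4)→{1,4,7}; (3,1)→{1,3}; (4,5)→{4,5,6}. Safe: 2. Place at column 2.
Row 6: attacked by (1,7)→{2,7}; (2,4)→{4}; (3,1)→{1,4}; (4,5)→{3,5,7}; (5,2)→{1,2,3}. Safe: 6. Place at column 6.
Row 7: attacked by (1,7)→{1,7}; (2,4)→{4}; (3,1)→{1,5}; (4,5)→{2,5}; (5,2)→{2,4}; (6,6)→{5,6,7}. Safe: 3. Place at column 3.
Columns [7, 4, 1, 5, 2, 6, 3], r−c [-6, -2, 2, -1, 3, 0, 4], r+c [8, 6, 4, 9, 7, 12, 10] are all distinct, so no two queens attack.

(1,7) (2,4) (3,1) (4,5) (5,2) (6,6) (7,3)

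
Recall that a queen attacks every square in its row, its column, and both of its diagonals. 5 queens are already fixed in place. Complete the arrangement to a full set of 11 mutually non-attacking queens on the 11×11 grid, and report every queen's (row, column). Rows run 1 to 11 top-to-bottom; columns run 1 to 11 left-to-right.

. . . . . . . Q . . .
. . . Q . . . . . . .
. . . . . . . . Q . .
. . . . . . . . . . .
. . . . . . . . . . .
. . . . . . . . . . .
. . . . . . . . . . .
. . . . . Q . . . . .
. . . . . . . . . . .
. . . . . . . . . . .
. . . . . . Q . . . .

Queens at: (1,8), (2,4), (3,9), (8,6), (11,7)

Row 4: attacked by (1,8)→{5,8,11}; (2,4)→{2,4,6}; (3,9)→{8,9,10}; (8,6)→{2,6,10}; (11,7)→{7}. Safe: 1, 3. Place at column 3.
Row 5: attacked by (1,8)→{4,8}; (2,4)→{1,4,7}; (3,9)→{7,9,11}; (4,3)→{2,3,4}; (8,6)→{3,6,9}; (11,7)→{1,7}. Safe: 5, 10. Place at column 5.
Row 6: attacked by (1,8)→{3,8}; (2,4)→{4,8}; (3,9)→{6,9}; (4,3)→{1,3,5}; (5,5)→{4,5,6}; (8,6)→{4,6,8}; (11,7)→{2,7}. Safe: 10, 11. Place at column 10.
Row 7: attacked by (1,8)→{2,8}; (2,4)→{4,9}; (3,9)→{5,9}; (4,3)→{3,6}; (5,5)→{3,5,7}; (6,10)→{9,10,11}; (8,6)→{5,6,7}; (11,7)→{3,7,11}. Safe: 1. Place at column 1.
Row 9: attacked by (1,8)→{8}; (2,4)→{4,11}; (3,9)→{3,9}; (4,3)→{3,8}; (5,5)→{1,5,9}; (6,10)→{7,10}; (7,1)→{1,3}; (8,6)→{5,6,7}; (11,7)→{5,7,9}. Safe: 2. Place at column 2.
Row 10: attacked by (1,8)→{8}; (2,4)→{4}; (3,9)→{2,9}; (4,3)→{3,9}; (5,5)→{5,10}; (6,10)→{6,10}; (7,1)→{1,4}; (8,6)→{4,6,8}; (9,2)→{1,2,3}; (11,7)→{6,7,8}. Safe: 11. Place at column 11.
Columns [8, 4, 9, 3, 5, 10, 1, 6, 2, 11, 7], r−c [-7, -2, -6, 1, 0, -4, 6, 2, 7, -1, 4], r+c [9, 6, 12, 7, 10, 16, 8, 14, 11, 21, 18] are all distinct, so no two queens attack.

(1,8) (2,4) (3,9) (4,3) (5,5) (6,10) (7,1) (8,6) (9,2) (10,11) (11,7)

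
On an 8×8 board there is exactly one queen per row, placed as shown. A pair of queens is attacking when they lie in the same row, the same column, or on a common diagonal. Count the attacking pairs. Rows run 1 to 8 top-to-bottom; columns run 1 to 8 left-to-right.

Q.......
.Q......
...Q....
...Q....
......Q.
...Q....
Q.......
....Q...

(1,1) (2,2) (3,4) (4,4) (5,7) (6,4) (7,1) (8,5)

Same column: (1,1)–(7,1) (column 1); (3,4)–(4,4) (column 4); (3,4)–(6,4) (column 4); (4,4)–(6,4) (column 4).
Same diagonal: (1,1)–(2,2) (|1−2| = |1−2| = 1); (1,1)–(4,4) (|1−4| = |1−4| = 3); (2,2)–(4,4) (|2−4| = |2−4| = 2); (4,4)–(7,1) (|4−7| = |4−1| = 3).
Total attacking pairs: 8.

8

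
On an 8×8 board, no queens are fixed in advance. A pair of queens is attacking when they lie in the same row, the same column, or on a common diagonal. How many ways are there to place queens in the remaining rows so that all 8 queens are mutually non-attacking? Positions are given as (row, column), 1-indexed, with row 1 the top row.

92

Branch on row 1: col 1 → 4; col 2 → 8; col 3 → 16; col 4 → 18; col 5 → 18; col 6 → 16; col 7 → 8; col 8 → 4.
Sum: 4 + 8 + 16 + 18 + 18 + 16 + 8 + 4 = 92.
(This is the classic 8-queens count.)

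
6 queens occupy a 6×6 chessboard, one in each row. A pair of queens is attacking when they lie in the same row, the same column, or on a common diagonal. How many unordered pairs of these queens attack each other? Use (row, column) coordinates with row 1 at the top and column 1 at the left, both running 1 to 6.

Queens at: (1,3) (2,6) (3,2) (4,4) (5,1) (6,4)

Same column: (4,4)–(6,4) (column 4).
Same diagonal: (2,6)–(4,4) (|2−4| = |6−4| = 2).
Total attacking pairs: 2.

2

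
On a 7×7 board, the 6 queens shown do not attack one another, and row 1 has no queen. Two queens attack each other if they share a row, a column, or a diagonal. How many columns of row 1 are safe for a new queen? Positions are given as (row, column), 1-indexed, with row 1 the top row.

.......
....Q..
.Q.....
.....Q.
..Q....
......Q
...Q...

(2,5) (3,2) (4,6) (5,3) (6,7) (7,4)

(2,5) attacks row 1 at column 5 and diagonals 4, 6.
(3,2) attacks row 1 at column 2 and diagonals 4.
(4,6) attacks row 1 at column 6 and diagonals 3.
(5,3) attacks row 1 at column 3 and diagonals 7.
(6,7) attacks row 1 at column 7 and diagonals 2.
(7,4) attacks row 1 at column 4.
Attacked columns: {2, 3, 4, 5, 6, 7}. Safe: {1}.

1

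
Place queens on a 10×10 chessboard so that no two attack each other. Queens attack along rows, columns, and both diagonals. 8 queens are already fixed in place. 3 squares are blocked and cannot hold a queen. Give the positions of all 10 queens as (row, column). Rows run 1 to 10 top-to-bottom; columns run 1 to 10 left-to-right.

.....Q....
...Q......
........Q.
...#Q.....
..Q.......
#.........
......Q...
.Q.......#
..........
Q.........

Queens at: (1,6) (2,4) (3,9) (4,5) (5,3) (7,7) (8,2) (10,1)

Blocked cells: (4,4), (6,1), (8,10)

Row 6: attacked by (1,6)→{1,6}; (2,4)→{4,8}; (3,9)→{6,9}; (4,5)→{3,5,7}; (5,3)→{2,3,4}; (7,7)→{6,7,8}; (8,2)→{2,4}; (10,1)→{1,5}. Blocked: 1. Safe: 10. Place at column 10.
Row 9: attacked by (1,6)→{6}; (2,4)→{4}; (3,9)→{3,9}; (4,5)→{5,10}; (5,3)→{3,7}; (6,10)→{7,10}; (7,7)→{5,7,9}; (8,2)→{1,2,3}; (10,1)→{1,2}. Safe: 8. Place at column 8.
Columns [6, 4, 9, 5, 3, 10, 7, 2, 8, 1], r−c [-5, -2, -6, -1, 2, -4, 0, 6, 1, 9], r+c [7, 6, 12, 9, 8, 16, 14, 10, 17, 11] are all distinct, so no two queens attack.

(1,6) (2,4) (3,9) (4,5) (5,3) (6,10) (7,7) (8,2) (9,8) (10,1)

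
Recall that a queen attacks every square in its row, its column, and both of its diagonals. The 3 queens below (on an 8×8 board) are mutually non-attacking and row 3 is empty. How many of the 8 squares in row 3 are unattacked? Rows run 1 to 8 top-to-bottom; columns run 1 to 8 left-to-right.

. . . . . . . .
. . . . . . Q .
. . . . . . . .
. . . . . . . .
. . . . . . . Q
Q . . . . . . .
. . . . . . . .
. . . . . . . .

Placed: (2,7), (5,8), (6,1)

(2,7) attacks row 3 at column 7 and diagonals 6, 8.
(5,8) attacks row 3 at column 8 and diagonals 6.
(6,1) attacks row 3 at column 1 and diagonals 4.
Attacked columns: {1, 4, 6, 7, 8}. Safe: {2, 3, 5}.

3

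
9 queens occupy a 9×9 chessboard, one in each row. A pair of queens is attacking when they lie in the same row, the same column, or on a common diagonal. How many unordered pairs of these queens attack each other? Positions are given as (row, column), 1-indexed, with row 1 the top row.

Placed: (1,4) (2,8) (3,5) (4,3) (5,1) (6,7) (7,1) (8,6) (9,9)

Same column: (5,1)–(7,1) (column 1).
Same diagonal: (3,5)–(7,1) (|3−7| = |5−1| = 4).
Total attacking pairs: 2.

2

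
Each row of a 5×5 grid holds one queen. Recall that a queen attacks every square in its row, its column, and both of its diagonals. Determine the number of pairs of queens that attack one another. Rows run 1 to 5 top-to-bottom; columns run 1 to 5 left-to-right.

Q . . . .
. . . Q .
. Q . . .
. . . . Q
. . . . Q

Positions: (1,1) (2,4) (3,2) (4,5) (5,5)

2

Same column: (4,5)–(5,5) (column 5).
Same diagonal: (1,1)–(5,5) (|1−5| = |1−5| = 4).
Total attacking pairs: 2.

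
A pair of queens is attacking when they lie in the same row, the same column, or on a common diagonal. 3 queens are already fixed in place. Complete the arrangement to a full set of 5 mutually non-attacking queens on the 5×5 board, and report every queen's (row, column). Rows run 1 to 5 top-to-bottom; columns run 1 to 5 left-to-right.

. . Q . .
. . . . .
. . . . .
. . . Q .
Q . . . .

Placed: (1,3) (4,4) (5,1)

(1,3) (2,5) (3,2) (4,4) (5,1)

Row 2: attacked by (1,3)→{2,3,4}; (4,4)→{2,4}; (5,1)→{1,4}. Safe: 5. Place at column 5.
Row 3: attacked by (1,3)→{1,3,5}; (2,5)→{4,5}; (4,4)→{3,4,5}; (5,1)→{1,3}. Safe: 2. Place at column 2.
Columns [3, 5, 2, 4, 1], r−c [-2, -3, 1, 0, 4], r+c [4, 7, 5, 8, 6] are all distinct, so no two queens attack.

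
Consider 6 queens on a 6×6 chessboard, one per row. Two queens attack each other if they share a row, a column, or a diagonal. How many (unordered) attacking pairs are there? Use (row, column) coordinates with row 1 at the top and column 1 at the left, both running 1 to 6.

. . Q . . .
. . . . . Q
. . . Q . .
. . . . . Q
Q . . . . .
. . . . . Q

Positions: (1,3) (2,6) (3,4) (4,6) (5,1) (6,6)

4

Same column: (2,6)–(4,6) (column 6); (2,6)–(6,6) (column 6); (4,6)–(6,6) (column 6).
Same diagonal: (1,3)–(4,6) (|1−4| = |3−6| = 3).
Total attacking pairs: 4.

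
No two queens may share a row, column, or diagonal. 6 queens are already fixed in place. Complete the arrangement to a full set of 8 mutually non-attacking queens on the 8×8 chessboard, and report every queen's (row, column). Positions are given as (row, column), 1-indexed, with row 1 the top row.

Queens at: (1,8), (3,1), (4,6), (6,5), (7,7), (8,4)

(1,8) (2,3) (3,1) (4,6) (5,2) (6,5) (7,7) (8,4)

Row 2: attacked by (1,8)→{7,8}; (3,1)→{1,2}; (4,6)→{4,6,8}; (6,5)→{1,5}; (7,7)→{2,7}; (8,4)→{4}. Safe: 3. Place at column 3.
Row 5: attacked by (1,8)→{4,8}; (2,3)→{3,6}; (3,1)→{1,3}; (4,6)→{5,6,7}; (6,5)→{4,5,6}; (7,7)→{5,7}; (8,4)→{1,4,7}. Safe: 2. Place at column 2.
Columns [8, 3, 1, 6, 2, 5, 7, 4], r−c [-7, -1, 2, -2, 3, 1, 0, 4], r+c [9, 5, 4, 10, 7, 11, 14, 12] are all distinct, so no two queens attack.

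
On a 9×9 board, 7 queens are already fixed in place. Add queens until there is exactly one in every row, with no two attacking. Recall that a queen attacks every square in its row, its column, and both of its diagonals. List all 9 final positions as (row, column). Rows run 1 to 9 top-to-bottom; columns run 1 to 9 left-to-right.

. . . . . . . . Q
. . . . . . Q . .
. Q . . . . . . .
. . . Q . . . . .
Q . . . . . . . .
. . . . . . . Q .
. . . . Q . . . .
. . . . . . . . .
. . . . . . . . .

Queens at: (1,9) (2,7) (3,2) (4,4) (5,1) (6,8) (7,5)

(1,9) (2,7) (3,2) (4,4) (5,1) (6,8) (7,5) (8,3) (9,6)

Row 8: attacked by (1,9)→{2,9}; (2,7)→{1,7}; (3,2)→{2,7}; (4,4)→{4,8}; (5,1)→{1,4}; (6,8)→{6,8}; (7,5)→{4,5,6}. Safe: 3. Place at column 3.
Row 9: attacked by (1,9)→{1,9}; (2,7)→{7}; (3,2)→{2,8}; (4,4)→{4,9}; (5,1)→{1,5}; (6,8)→{5,8}; (7,5)→{3,5,7}; (8,3)→{2,3,4}. Safe: 6. Place at column 6.
Columns [9, 7, 2, 4, 1, 8, 5, 3, 6], r−c [-8, -5, 1, 0, 4, -2, 2, 5, 3], r+c [10, 9, 5, 8, 6, 14, 12, 11, 15] are all distinct, so no two queens attack.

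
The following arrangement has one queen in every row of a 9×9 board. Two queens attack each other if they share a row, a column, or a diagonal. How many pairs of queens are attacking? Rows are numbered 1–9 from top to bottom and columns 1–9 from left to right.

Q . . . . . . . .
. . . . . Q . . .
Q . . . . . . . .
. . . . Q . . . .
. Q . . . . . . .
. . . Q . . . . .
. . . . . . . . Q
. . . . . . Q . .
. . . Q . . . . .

Same column: (1,1)–(3,1) (column 1); (6,4)–(9,4) (column 4).
Same diagonal: (3,1)–(6,4) (|3−6| = |1−4| = 3).
Total attacking pairs: 3.

3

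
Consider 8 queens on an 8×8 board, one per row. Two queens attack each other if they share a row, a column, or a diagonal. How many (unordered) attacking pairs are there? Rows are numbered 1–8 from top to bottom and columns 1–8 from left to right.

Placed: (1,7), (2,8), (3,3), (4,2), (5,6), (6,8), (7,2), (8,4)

4

Same column: (2,8)–(6,8) (column 8); (4,2)–(7,2) (column 2).
Same diagonal: (1,7)–(2,8) (|1−2| = |7−8| = 1); (3,3)–(4,2) (|3−4| = |3−2| = 1).
Total attacking pairs: 4.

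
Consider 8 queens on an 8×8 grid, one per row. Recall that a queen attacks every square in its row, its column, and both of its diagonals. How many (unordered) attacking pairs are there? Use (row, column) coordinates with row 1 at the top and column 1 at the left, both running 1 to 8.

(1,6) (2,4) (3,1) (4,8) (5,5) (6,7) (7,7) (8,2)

Same column: (6,7)–(7,7) (column 7).
Same diagonal: (5,5)–(7,7) (|5−7| = |5−7| = 2); (5,5)–(8,2) (|5−8| = |5−2| = 3).
Total attacking pairs: 3.

3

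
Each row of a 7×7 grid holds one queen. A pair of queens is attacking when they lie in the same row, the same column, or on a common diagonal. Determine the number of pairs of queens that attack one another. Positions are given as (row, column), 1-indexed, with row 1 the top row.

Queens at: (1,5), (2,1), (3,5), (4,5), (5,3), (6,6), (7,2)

5

Same column: (1,5)–(3,5) (column 5); (1,5)–(4,5) (column 5); (3,5)–(4,5) (column 5).
Same diagonal: (3,5)–(5,3) (|3−5| = |5−3| = 2); (4,5)–(7,2) (|4−7| = |5−2| = 3).
Total attacking pairs: 5.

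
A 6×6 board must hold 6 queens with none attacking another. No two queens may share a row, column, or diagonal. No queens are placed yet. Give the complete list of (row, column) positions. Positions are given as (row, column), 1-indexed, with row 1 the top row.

(1,3) (2,6) (3,2) (4,5) (5,1) (6,4)

Row 1: Safe: 1, 2, 3, 4, 5, 6. Place at column 3.
Row 2: attacked by (1,3)→{2,3,4}. Safe: 1, 5, 6. Place at column 6.
Row 3: attacked by (1,3)→{1,3,5}; (2,6)→{5,6}. Safe: 2, 4. Place at column 2.
Row 4: attacked by (1,3)→{3,6}; (2,6)→{4,6}; (3,2)→{1,2,3}. Safe: 5. Place at column 5.
Row 5: attacked by (1,3)→{3}; (2,6)→{3,6}; (3,2)→{2,4}; (4,5)→{4,5,6}. Safe: 1. Place at column 1.
Row 6: attacked by (1,3)→{3}; (2,6)→{2,6}; (3,2)→{2,5}; (4,5)→{3,5}; (5,1)→{1,2}. Safe: 4. Place at column 4.
Columns [3, 6, 2, 5, 1, 4], r−c [-2, -4, 1, -1, 4, 2], r+c [4, 8, 5, 9, 6, 10] are all distinct, so no two queens attack.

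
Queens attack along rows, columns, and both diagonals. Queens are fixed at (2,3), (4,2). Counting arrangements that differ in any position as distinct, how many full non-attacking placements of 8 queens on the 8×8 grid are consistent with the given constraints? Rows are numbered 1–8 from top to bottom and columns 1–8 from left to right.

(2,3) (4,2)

3

Branch on row 1: col 1 → 0; col 6 → 2; col 7 → 1; col 8 → 0.
Sum: 0 + 2 + 1 + 0 = 3.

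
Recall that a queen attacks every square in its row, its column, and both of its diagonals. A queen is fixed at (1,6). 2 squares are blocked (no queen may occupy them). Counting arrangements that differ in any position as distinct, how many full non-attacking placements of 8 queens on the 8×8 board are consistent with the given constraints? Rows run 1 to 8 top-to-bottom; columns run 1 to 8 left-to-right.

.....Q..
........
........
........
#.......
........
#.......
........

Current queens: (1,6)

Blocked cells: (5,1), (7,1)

Branch on row 2: col 1 → 1; col 2 → 2; col 3 → 3; col 4 → 3; col 8 → 0.
Sum: 1 + 2 + 3 + 3 + 0 = 9.

9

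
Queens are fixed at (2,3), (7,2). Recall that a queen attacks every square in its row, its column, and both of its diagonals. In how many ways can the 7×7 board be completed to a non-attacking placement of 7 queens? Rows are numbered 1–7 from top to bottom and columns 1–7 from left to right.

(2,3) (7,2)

3

Branch on row 1: col 1 → 0; col 5 → 0; col 6 → 3; col 7 → 0.
Sum: 0 + 0 + 3 + 0 = 3.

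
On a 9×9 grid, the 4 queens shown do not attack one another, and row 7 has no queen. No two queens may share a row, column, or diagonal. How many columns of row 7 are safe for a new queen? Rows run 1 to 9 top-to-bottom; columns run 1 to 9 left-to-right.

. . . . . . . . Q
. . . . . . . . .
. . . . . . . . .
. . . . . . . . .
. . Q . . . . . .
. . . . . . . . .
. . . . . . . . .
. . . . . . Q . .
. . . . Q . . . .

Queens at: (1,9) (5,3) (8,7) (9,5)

2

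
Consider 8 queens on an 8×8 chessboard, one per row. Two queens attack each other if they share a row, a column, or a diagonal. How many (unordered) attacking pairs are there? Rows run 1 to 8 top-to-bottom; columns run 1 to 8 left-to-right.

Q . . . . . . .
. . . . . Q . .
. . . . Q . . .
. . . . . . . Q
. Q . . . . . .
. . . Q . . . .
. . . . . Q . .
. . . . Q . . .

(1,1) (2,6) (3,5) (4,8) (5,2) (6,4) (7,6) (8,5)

Same column: (2,6)–(7,6) (column 6); (3,5)–(8,5) (column 5).
Same diagonal: (2,6)–(3,5) (|2−3| = |6−5| = 1); (2,6)–(4,8) (|2−4| = |6−8| = 2); (5,2)–(8,5) (|5−8| = |2−5| = 3); (7,6)–(8,5) (|7−8| = |6−5| = 1).
Total attacking pairs: 6.

6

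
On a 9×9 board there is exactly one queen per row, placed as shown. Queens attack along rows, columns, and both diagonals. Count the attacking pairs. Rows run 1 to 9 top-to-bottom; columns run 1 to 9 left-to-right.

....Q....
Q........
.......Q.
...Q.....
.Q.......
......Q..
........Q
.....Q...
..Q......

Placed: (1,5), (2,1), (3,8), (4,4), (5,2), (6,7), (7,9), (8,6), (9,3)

0

All columns are distinct and no two queens satisfy |Δrow| = |Δcol|, so no pair attacks.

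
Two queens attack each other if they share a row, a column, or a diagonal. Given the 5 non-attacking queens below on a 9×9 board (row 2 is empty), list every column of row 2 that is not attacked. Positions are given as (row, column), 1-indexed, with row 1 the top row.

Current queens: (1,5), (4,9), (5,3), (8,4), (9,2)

columns 1, 8

(1,5) attacks row 2 at column 5 and diagonals 4, 6.
(4,9) attacks row 2 at column 9 and diagonals 7.
(5,3) attacks row 2 at column 3 and diagonals 6.
(8,4) attacks row 2 at column 4.
(9,2) attacks row 2 at column 2 and diagonals 9.
Attacked columns: {2, 3, 4, 5, 6, 7, 9}. Safe: {1, 8}.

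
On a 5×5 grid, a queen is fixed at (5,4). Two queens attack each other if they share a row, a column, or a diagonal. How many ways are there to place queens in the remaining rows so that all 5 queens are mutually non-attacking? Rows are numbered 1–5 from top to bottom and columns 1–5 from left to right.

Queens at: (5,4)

Branch on row 1: col 1 → 1; col 2 → 1; col 3 → 0; col 5 → 0.
Sum: 1 + 1 + 0 + 0 = 2.

2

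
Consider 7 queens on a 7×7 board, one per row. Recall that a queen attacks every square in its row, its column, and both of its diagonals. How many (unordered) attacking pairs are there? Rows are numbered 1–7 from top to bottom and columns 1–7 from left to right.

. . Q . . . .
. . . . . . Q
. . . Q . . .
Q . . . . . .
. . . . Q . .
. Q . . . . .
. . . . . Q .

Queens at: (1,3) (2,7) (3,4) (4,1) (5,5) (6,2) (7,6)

0

All columns are distinct and no two queens satisfy |Δrow| = |Δcol|, so no pair attacks.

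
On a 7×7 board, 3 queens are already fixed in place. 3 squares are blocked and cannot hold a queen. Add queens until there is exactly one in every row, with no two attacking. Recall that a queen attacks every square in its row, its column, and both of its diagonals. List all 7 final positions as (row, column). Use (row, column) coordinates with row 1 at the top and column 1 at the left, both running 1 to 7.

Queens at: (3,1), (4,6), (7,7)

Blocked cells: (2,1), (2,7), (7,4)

(1,5) (2,3) (3,1) (4,6) (5,4) (6,2) (7,7)

Row 1: attacked by (3,1)→{1,3}; (4,6)→{3,6}; (7,7)→{1,7}. Safe: 2, 4, 5. Place at column 5.
Row 2: attacked by (1,5)→{4,5,6}; (3,1)→{1,2}; (4,6)→{4,6}; (7,7)→{2,7}. Blocked: 1,7. Safe: 3. Place at column 3.
Row 5: attacked by (1,5)→{1,5}; (2,3)→{3,6}; (3,1)→{1,3}; (4,6)→{5,6,7}; (7,7)→{5,7}. Safe: 2, 4. Place at column 4.
Row 6: attacked by (1,5)→{5}; (2,3)→{3,7}; (3,1)→{1,4}; (4,6)→{4,6}; (5,4)→{3,4,5}; (7,7)→{6,7}. Safe: 2. Place at column 2.
Columns [5, 3, 1, 6, 4, 2, 7], r−c [-4, -1, 2, -2, 1, 4, 0], r+c [6, 5, 4, 10, 9, 8, 14] are all distinct, so no two queens attack.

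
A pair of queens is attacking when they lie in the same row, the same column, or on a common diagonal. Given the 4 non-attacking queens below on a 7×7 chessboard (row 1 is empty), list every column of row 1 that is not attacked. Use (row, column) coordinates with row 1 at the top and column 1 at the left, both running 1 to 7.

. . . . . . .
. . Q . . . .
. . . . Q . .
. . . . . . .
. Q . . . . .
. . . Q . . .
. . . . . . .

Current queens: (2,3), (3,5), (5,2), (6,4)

(2,3) attacks row 1 at column 3 and diagonals 2, 4.
(3,5) attacks row 1 at column 5 and diagonals 3, 7.
(5,2) attacks row 1 at column 2 and diagonals 6.
(6,4) attacks row 1 at column 4.
Attacked columns: {2, 3, 4, 5, 6, 7}. Safe: {1}.

columns 1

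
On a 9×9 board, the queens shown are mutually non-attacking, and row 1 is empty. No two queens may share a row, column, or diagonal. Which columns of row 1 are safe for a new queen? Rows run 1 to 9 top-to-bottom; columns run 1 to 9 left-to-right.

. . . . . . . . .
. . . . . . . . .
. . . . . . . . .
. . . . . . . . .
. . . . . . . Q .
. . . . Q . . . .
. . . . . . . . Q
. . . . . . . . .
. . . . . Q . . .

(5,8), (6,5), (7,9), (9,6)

columns 1, 2, 7

(5,8) attacks row 1 at column 8 and diagonals 4.
(6,5) attacks row 1 at column 5.
(7,9) attacks row 1 at column 9 and diagonals 3.
(9,6) attacks row 1 at column 6.
Attacked columns: {3, 4, 5, 6, 8, 9}. Safe: {1, 2, 7}.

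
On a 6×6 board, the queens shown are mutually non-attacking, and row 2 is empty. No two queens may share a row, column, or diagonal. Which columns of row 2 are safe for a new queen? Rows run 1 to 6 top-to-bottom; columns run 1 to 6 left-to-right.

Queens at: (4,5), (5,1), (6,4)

columns 2, 6

(4,5) attacks row 2 at column 5 and diagonals 3.
(5,1) attacks row 2 at column 1 and diagonals 4.
(6,4) attacks row 2 at column 4.
Attacked columns: {1, 3, 4, 5}. Safe: {2, 6}.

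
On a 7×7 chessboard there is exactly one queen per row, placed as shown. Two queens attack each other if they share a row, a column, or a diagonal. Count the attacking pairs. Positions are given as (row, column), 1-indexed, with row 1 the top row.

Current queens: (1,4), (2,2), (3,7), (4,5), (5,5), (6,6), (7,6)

Same column: (4,5)–(5,5) (column 5); (6,6)–(7,6) (column 6).
Same diagonal: (2,2)–(5,5) (|2−5| = |2−5| = 3); (2,2)–(6,6) (|2−6| = |2−6| = 4); (3,7)–(5,5) (|3−5| = |7−5| = 2); (5,5)–(6,6) (|5−6| = |5−6| = 1).
Total attacking pairs: 6.

6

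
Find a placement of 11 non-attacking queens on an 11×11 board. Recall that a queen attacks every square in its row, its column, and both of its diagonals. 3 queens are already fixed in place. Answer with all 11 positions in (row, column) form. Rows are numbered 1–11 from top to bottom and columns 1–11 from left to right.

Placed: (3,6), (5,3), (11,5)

(1,9) (2,11) (3,6) (4,10) (5,3) (6,1) (7,8) (8,4) (9,2) (10,7) (11,5)

Row 1: attacked by (3,6)→{4,6,8}; (5,3)→{3,7}; (11,5)→{5}. Safe: 1, 2, 9, 10, 11. Place at column 9.
Row 2: attacked by (1,9)→{8,9,10}; (3,6)→{5,6,7}; (5,3)→{3,6}; (11,5)→{5}. Safe: 1, 2, 4, 11. Place at column 11.
Row 4: attacked by (1,9)→{6,9}; (2,11)→{9,11}; (3,6)→{5,6,7}; (5,3)→{2,3,4}; (11,5)→{5}. Safe: 1, 8, 10. Place at column 10.
Row 6: attacked by (1,9)→{4,9}; (2,11)→{7,11}; (3,6)→{3,6,9}; (4,10)→{8,10}; (5,3)→{2,3,4}; (11,5)→{5,10}. Safe: 1. Place at column 1.
Row 7: attacked by (1,9)→{3,9}; (2,11)→{6,11}; (3,6)→{2,6,10}; (4,10)→{7,10}; (5,3)→{1,3,5}; (6,1)→{1,2}; (11,5)→{1,5,9}. Safe: 4, 8. Place at column 8.
Row 8: attacked by (1,9)→{2,9}; (2,11)→{5,11}; (3,6)→{1,6,11}; (4,10)→{6,10}; (5,3)→{3,6}; (6,1)→{1,3}; (7,8)→{7,8,9}; (11,5)→{2,5,8}. Safe: 4. Place at column 4.
Row 9: attacked by (1,9)→{1,9}; (2,11)→{4,11}; (3,6)→{6}; (4,10)→{5,10}; (5,3)→{3,7}; (6,1)→{1,4}; (7,8)→{6,8,10}; (8,4)→{3,4,5}; (11,5)→{3,5,7}. Safe: 2. Place at column 2.
Row 10: attacked by (1,9)→{9}; (2,11)→{3,11}; (3,6)→{6}; (4,10)→{4,10}; (5,3)→{3,8}; (6,1)→{1,5}; (7,8)→{5,8,11}; (8,4)→{2,4,6}; (9,2)→{1,2,3}; (11,5)→{4,5,6}. Safe: 7. Place at column 7.
Columns [9, 11, 6, 10, 3, 1, 8, 4, 2, 7, 5], r−c [-8, -9, -3, -6, 2, 5, -1, 4, 7, 3, 6], r+c [10, 13, 9, 14, 8, 7, 15, 12, 11, 17, 16] are all distinct, so no two queens attack.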